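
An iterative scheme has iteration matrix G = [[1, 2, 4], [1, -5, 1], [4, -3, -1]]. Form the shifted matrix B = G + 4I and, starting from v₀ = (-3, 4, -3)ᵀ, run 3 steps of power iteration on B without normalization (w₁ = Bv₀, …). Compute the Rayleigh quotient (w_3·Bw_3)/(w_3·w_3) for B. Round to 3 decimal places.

B = G + 4I has rows (5, 2, 4); (1, -1, 1); (4, -3, 3)
w1 = Bv₀ = (-19, -10, -33)
w2 = Bw1 = (-247, -42, -145)
w3 = Bw2 = (-1899, -350, -1297)
Bw3 = (-15383, -2846, -10437)
w3·Bw3 = 43745206; w3·w3 = 5410910; μ ≈ 43745206/5410910 = 8.085

μ ≈ 8.085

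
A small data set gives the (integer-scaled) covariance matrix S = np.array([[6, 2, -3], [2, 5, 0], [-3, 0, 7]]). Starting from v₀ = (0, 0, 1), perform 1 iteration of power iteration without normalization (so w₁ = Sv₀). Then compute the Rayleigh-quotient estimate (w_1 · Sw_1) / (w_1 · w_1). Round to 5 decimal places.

9.01724

w1 = Sv₀ = (6·0 + 2·0 + (-3)·1; 2·0 + 5·0 + 0·1; (-3)·0 + 0·0 + 7·1) = (-3, 0, 7)
Sw1 = (-39, -6, 58)
w1·Sw1 = (-3)·(-39) + 0·(-6) + 7·58 = 523; w1·w1 = (-3)·(-3) + 0·0 + 7·7 = 58
λ ≈ 523/58 = 9.01724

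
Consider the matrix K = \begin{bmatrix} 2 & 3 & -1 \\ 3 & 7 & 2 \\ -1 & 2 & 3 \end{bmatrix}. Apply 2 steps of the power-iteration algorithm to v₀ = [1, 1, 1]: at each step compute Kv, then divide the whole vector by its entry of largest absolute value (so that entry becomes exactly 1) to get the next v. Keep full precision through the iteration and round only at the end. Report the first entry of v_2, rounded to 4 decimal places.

Kv0 = (4.00000, 12.00000, 4.00000); divide by 12.00000 → v1 = (0.33333, 1.00000, 0.33333)
Kv1 = (3.33333, 8.66667, 2.66667); divide by 8.66667 → v2 = (0.38462, 1.00000, 0.30769)
Requested entry of v2: 40/104 = 0.3846

0.3846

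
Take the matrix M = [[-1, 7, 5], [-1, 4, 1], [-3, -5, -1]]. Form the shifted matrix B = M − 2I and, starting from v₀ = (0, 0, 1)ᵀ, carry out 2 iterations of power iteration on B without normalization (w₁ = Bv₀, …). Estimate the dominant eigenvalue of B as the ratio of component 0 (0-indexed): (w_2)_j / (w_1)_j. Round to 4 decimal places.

-4.6000

B = M − 2I has rows (-3, 7, 5); (-1, 2, 1); (-3, -5, -3)
w1 = Bv₀ = ((-3)·0 + 7·0 + 5·1; (-1)·0 + 2·0 + 1·1; (-3)·0 + (-5)·0 + (-3)·1) = (5, 1, -3)
w2 = Bw1 = ((-3)·5 + 7·1 + 5·(-3); (-1)·5 + 2·1 + 1·(-3); (-3)·5 + (-5)·1 + (-3)·(-3)) = (-23, -6, -11)
Ratio: -23/5 = -4.6000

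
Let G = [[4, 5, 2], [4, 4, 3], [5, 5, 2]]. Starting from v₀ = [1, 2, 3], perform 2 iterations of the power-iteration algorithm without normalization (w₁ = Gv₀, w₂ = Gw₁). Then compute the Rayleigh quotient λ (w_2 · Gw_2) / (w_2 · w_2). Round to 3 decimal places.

w1 = Gv₀ = (20, 21, 21)
w2 = Gw1 = (227, 227, 247)
Gw2 = (2537, 2557, 2764)
w2·Gw2 = 227·2537 + 227·2557 + 247·2764 = 1839046; w2·w2 = 227·227 + 227·227 + 247·247 = 164067
λ ≈ 1839046/164067 = 11.209

λ ≈ 11.209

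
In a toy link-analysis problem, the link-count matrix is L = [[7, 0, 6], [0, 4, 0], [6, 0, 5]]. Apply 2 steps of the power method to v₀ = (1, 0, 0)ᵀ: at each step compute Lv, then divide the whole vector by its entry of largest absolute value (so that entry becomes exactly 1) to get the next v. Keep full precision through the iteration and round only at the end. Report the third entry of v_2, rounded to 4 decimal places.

Lv0 = (7.00000, 0.00000, 6.00000); divide by 7.00000 → v1 = (1.00000, 0.00000, 0.85714)
Lv1 = (12.14286, 0.00000, 10.28571); divide by 12.14286 → v2 = (1.00000, 0.00000, 0.84706)
Requested entry of v2: 72/85 = 0.8471

0.8471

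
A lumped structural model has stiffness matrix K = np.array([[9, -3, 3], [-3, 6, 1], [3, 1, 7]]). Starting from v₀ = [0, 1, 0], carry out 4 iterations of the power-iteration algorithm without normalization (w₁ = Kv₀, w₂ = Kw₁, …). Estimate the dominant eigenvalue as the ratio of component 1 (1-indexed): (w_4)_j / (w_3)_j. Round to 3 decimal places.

λ ≈ 11.726

w1 = Kv₀ = (-3, 6, 1)
w2 = Kw1 = (-42, 46, 4)
w3 = Kw2 = (-504, 406, -52)
w4 = Kw3 = (-5910, 3896, -1470)
Ratio at component: -5910 / -504 = 11.726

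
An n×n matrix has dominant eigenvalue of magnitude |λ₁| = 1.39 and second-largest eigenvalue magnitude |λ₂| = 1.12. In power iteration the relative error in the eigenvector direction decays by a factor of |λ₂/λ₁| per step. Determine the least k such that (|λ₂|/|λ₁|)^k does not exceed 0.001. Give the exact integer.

|λ₂/λ₁| = 1.12/1.39 = 0.80576
Need k ≥ ln(0.001) / ln(0.80576) = -6.9078 / -0.2160 ≈ 31.984
Smallest integer k satisfying the bound: 32

32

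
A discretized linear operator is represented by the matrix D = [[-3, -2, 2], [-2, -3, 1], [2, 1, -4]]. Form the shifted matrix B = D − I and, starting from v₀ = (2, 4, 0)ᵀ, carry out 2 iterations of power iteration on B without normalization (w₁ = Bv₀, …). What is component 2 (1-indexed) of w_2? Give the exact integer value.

B = D − I has rows (-4, -2, 2); (-2, -4, 1); (2, 1, -5)
w1 = Bv₀ = ((-4)·2 + (-2)·4 + 2·0; (-2)·2 + (-4)·4 + 1·0; 2·2 + 1·4 + (-5)·0) = (-16, -20, 8)
w2 = Bw1 = ((-4)·(-16) + (-2)·(-20) + 2·8; (-2)·(-16) + (-4)·(-20) + 1·8; 2·(-16) + 1·(-20) + (-5)·8) = (120, 120, -92)
Requested component of w2: 120

120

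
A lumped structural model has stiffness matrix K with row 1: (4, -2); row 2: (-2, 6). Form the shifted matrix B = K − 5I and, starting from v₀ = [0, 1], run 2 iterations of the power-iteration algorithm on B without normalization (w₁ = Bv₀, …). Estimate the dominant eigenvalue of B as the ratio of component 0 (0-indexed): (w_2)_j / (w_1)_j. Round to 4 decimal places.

0.0000

B = K − 5I has rows (-1, -2); (-2, 1)
w1 = Bv₀ = (-2, 1)
w2 = Bw1 = (0, 5)
Ratio: 0/-2 = 0.0000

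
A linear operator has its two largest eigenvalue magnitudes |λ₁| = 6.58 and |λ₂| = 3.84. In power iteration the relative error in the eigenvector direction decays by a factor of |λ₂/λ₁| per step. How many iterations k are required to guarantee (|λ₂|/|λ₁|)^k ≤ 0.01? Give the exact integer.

|λ₂/λ₁| = 3.84/6.58 = 0.58359
Need k ≥ ln(0.01) / ln(0.58359) = -4.6052 / -0.5386 ≈ 8.551
Smallest integer k satisfying the bound: 9

9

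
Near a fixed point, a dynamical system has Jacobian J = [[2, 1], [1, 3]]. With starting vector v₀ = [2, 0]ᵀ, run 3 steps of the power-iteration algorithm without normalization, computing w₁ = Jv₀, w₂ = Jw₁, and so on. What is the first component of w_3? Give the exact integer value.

30

w1 = Jv₀ = (2·2 + 1·0; 1·2 + 3·0) = (4, 2)
w2 = Jw1 = (2·4 + 1·2; 1·4 + 3·2) = (10, 10)
w3 = Jw2 = (30, 40)
The requested component of w3 is 30.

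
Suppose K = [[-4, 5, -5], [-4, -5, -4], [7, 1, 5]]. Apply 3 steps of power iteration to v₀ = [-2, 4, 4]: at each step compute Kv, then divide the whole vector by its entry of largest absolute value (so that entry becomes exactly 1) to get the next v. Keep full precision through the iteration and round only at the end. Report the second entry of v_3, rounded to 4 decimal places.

Kv0 = (8.00000, -28.00000, 10.00000); divide by -28.00000 → v1 = (-0.28571, 1.00000, -0.35714)
Kv1 = (7.92857, -2.42857, -2.78571); divide by 7.92857 → v2 = (1.00000, -0.30631, -0.35135)
Kv2 = (-3.77477, -1.06306, 4.93694); divide by 4.93694 → v3 = (-0.76460, -0.21533, 1.00000)
Requested entry of v3: 236/-1096 = -0.2153

-0.2153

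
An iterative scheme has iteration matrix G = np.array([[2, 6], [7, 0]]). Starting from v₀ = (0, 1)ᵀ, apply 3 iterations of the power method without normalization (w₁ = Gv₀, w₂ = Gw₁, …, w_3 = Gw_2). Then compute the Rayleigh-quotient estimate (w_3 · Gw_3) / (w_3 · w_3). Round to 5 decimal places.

λ ≈ 5.45156

w1 = Gv₀ = (2·0 + 6·1; 7·0 + 0·1) = (6, 0)
w2 = Gw1 = (2·6 + 6·0; 7·6 + 0·0) = (12, 42)
w3 = Gw2 = (276, 84)
Gw3 = (1056, 1932)
w3·Gw3 = 276·1056 + 84·1932 = 453744; w3·w3 = 276·276 + 84·84 = 83232
λ ≈ 453744/83232 = 5.45156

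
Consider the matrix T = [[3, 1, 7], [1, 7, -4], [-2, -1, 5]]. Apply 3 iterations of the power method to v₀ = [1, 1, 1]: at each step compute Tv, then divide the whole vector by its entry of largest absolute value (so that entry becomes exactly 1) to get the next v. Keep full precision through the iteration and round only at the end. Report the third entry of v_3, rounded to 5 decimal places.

Tv0 = (11.000000, 4.000000, 2.000000); divide by 11.000000 → v1 = (1.000000, 0.363636, 0.181818)
Tv1 = (4.636364, 2.818182, -1.454545); divide by 4.636364 → v2 = (1.000000, 0.607843, -0.313725)
Tv2 = (1.411765, 6.509804, -4.176471); divide by 6.509804 → v3 = (0.216867, 1.000000, -0.641566)
Requested entry of v3: -213/332 = -0.64157

-0.64157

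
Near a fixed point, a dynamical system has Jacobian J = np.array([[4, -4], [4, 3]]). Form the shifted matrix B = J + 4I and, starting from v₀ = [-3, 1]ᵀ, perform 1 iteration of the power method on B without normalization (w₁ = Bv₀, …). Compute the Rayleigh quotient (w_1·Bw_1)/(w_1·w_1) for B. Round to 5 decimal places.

B = J + 4I has rows (8, -4); (4, 7)
w1 = Bv₀ = (8·(-3) + (-4)·1; 4·(-3) + 7·1) = (-28, -5)
Bw1 = (-204, -147)
w1·Bw1 = 6447; w1·w1 = 809; μ ≈ 6447/809 = 7.96910

μ ≈ 7.96910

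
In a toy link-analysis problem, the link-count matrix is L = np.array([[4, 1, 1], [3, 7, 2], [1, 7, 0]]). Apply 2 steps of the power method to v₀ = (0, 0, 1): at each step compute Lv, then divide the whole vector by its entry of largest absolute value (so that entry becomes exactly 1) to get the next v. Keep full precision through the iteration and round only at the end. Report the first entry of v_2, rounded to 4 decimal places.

0.3529

Lv0 = (1.00000, 2.00000, 0.00000); divide by 2.00000 → v1 = (0.50000, 1.00000, 0.00000)
Lv1 = (3.00000, 8.50000, 7.50000); divide by 8.50000 → v2 = (0.35294, 1.00000, 0.88235)
Requested entry of v2: 6/17 = 0.3529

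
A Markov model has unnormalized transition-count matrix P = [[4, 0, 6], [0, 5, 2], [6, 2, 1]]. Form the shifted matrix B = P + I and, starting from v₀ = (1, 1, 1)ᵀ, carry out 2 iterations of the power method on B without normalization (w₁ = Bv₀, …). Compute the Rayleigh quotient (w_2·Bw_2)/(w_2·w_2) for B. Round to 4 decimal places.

B = P + I has rows (5, 0, 6); (0, 6, 2); (6, 2, 2)
w1 = Bv₀ = (5·1 + 0·1 + 6·1; 0·1 + 6·1 + 2·1; 6·1 + 2·1 + 2·1) = (11, 8, 10)
w2 = Bw1 = (5·11 + 0·8 + 6·10; 0·11 + 6·8 + 2·10; 6·11 + 2·8 + 2·10) = (115, 68, 102)
Bw2 = (1187, 612, 1030)
w2·Bw2 = 283181; w2·w2 = 28253; μ ≈ 283181/28253 = 10.0230

μ ≈ 10.0230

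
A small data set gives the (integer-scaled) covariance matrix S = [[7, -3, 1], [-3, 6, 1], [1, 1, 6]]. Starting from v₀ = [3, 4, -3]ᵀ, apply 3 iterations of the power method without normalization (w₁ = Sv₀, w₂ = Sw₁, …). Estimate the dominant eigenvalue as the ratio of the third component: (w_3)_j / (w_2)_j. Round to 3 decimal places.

w1 = Sv₀ = (6, 12, -11)
w2 = Sw1 = (-5, 43, -48)
w3 = Sw2 = (-212, 225, -250)
Ratio at component: -250 / -48 = 5.208

5.208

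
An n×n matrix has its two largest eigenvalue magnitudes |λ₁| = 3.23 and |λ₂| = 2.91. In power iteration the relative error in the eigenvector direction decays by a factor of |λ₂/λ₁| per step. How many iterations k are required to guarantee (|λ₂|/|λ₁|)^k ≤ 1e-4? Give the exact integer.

89

|λ₂/λ₁| = 2.91/3.23 = 0.90093
Need k ≥ ln(1e-4) / ln(0.90093) = -9.2103 / -0.1043 ≈ 88.282
Smallest integer k satisfying the bound: 89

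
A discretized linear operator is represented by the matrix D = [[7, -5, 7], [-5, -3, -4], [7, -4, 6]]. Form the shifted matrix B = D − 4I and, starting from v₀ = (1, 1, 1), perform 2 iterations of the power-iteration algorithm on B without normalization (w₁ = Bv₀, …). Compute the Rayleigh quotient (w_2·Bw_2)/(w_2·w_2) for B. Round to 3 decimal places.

B = D − 4I has rows (3, -5, 7); (-5, -7, -4); (7, -4, 2)
w1 = Bv₀ = (3·1 + (-5)·1 + 7·1; (-5)·1 + (-7)·1 + (-4)·1; 7·1 + (-4)·1 + 2·1) = (5, -16, 5)
w2 = Bw1 = (3·5 + (-5)·(-16) + 7·5; (-5)·5 + (-7)·(-16) + (-4)·5; 7·5 + (-4)·(-16) + 2·5) = (130, 67, 109)
Bw2 = (818, -1555, 860)
w2·Bw2 = 95895; w2·w2 = 33270; μ ≈ 95895/33270 = 2.882

μ ≈ 2.882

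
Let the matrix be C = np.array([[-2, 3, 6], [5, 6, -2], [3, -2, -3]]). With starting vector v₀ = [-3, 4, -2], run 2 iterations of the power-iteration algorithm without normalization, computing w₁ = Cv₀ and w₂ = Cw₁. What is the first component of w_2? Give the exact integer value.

w1 = Cv₀ = (6, 13, -11)
w2 = Cw1 = (-39, 130, 25)
The requested component of w2 is -39.

-39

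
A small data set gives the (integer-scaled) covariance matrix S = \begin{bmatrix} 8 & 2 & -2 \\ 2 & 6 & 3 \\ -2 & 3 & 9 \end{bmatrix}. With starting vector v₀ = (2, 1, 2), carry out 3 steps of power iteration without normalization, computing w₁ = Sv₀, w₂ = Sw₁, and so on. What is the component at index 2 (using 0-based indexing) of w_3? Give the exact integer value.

w1 = Sv₀ = (8·2 + 2·1 + (-2)·2; 2·2 + 6·1 + 3·2; (-2)·2 + 3·1 + 9·2) = (14, 16, 17)
w2 = Sw1 = (8·14 + 2·16 + (-2)·17; 2·14 + 6·16 + 3·17; (-2)·14 + 3·16 + 9·17) = (110, 175, 173)
w3 = Sw2 = (884, 1789, 1862)
The requested component of w3 is 1862.

1862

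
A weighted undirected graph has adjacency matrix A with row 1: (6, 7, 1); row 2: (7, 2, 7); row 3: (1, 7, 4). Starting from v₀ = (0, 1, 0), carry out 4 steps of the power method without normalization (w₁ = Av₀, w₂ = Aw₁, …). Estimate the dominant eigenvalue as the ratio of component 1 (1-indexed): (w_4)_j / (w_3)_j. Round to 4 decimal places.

w1 = Av₀ = (6·0 + 7·1 + 1·0; 7·0 + 2·1 + 7·0; 1·0 + 7·1 + 4·0) = (7, 2, 7)
w2 = Aw1 = (6·7 + 7·2 + 1·7; 7·7 + 2·2 + 7·7; 1·7 + 7·2 + 4·7) = (63, 102, 49)
w3 = Aw2 = (1141, 988, 973)
w4 = Aw3 = (14735, 16774, 11949)
Ratio at component: 14735 / 1141 = 12.9141

12.9141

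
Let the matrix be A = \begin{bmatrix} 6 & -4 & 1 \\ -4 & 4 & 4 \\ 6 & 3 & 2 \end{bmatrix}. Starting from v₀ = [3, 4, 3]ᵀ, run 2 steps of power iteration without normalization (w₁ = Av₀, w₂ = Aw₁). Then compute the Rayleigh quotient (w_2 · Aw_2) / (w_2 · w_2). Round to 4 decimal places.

6.6189

w1 = Av₀ = (5, 16, 36)
w2 = Aw1 = (2, 188, 150)
Aw2 = (-590, 1344, 876)
w2·Aw2 = 2·(-590) + 188·1344 + 150·876 = 382892; w2·w2 = 2·2 + 188·188 + 150·150 = 57848
λ ≈ 382892/57848 = 6.6189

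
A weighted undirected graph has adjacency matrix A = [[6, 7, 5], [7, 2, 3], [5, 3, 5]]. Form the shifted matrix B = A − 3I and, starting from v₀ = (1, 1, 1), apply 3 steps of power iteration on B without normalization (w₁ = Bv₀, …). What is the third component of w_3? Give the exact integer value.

B = A − 3I has rows (3, 7, 5); (7, -1, 3); (5, 3, 2)
w1 = Bv₀ = (3·1 + 7·1 + 5·1; 7·1 + (-1)·1 + 3·1; 5·1 + 3·1 + 2·1) = (15, 9, 10)
w2 = Bw1 = (3·15 + 7·9 + 5·10; 7·15 + (-1)·9 + 3·10; 5·15 + 3·9 + 2·10) = (158, 126, 122)
w3 = Bw2 = (1966, 1346, 1412)
Requested component of w3: 1412

1412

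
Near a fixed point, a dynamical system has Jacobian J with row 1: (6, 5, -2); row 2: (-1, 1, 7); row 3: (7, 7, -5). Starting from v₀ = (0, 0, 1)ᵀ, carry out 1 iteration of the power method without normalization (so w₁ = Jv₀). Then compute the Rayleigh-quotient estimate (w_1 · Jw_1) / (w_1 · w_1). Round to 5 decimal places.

w1 = Jv₀ = (6·0 + 5·0 + (-2)·1; (-1)·0 + 1·0 + 7·1; 7·0 + 7·0 + (-5)·1) = (-2, 7, -5)
Jw1 = (33, -26, 60)
w1·Jw1 = (-2)·33 + 7·(-26) + (-5)·60 = -548; w1·w1 = (-2)·(-2) + 7·7 + (-5)·(-5) = 78
λ ≈ -548/78 = -7.02564

λ ≈ -7.02564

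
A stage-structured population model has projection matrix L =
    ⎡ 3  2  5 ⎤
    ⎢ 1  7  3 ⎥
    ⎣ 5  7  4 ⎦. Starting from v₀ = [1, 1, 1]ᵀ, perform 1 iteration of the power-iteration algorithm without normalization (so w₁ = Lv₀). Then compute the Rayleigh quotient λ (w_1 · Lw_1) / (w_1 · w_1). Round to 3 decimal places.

w1 = Lv₀ = (10, 11, 16)
Lw1 = (132, 135, 191)
w1·Lw1 = 10·132 + 11·135 + 16·191 = 5861; w1·w1 = 10·10 + 11·11 + 16·16 = 477
λ ≈ 5861/477 = 12.287

12.287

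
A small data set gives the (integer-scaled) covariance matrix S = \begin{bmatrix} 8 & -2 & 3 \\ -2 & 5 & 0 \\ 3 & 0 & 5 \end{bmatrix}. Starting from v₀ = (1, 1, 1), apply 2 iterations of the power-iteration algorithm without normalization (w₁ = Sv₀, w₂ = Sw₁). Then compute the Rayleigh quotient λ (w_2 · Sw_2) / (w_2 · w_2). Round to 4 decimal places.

λ ≈ 9.8865

w1 = Sv₀ = (8·1 + (-2)·1 + 3·1; (-2)·1 + 5·1 + 0·1; 3·1 + 0·1 + 5·1) = (9, 3, 8)
w2 = Sw1 = (8·9 + (-2)·3 + 3·8; (-2)·9 + 5·3 + 0·8; 3·9 + 0·3 + 5·8) = (90, -3, 67)
Sw2 = (927, -195, 605)
w2·Sw2 = 90·927 + (-3)·(-195) + 67·605 = 124550; w2·w2 = 90·90 + (-3)·(-3) + 67·67 = 12598
λ ≈ 124550/12598 = 9.8865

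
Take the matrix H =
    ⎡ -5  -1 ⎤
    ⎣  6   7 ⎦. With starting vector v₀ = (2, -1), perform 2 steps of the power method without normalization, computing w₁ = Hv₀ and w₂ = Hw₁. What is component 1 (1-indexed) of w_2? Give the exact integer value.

w1 = Hv₀ = (-9, 5)
w2 = Hw1 = (40, -19)
The requested component of w2 is 40.

40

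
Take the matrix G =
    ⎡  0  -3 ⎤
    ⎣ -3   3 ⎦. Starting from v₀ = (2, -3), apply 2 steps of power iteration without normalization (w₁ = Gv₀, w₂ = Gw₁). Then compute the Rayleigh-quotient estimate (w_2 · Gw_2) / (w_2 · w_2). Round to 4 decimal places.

w1 = Gv₀ = (9, -15)
w2 = Gw1 = (45, -72)
Gw2 = (216, -351)
w2·Gw2 = 45·216 + (-72)·(-351) = 34992; w2·w2 = 45·45 + (-72)·(-72) = 7209
λ ≈ 34992/7209 = 4.8539

4.8539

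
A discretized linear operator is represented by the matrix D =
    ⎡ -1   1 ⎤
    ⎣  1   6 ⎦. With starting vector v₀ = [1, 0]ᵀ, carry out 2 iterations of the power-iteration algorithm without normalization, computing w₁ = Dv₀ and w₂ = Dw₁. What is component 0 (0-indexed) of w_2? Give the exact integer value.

2

w1 = Dv₀ = (-1, 1)
w2 = Dw1 = (2, 5)
The requested component of w2 is 2.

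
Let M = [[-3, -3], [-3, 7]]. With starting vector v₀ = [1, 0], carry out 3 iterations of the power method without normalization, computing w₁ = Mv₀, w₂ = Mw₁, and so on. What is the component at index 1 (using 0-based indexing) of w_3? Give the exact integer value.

-138

w1 = Mv₀ = ((-3)·1 + (-3)·0; (-3)·1 + 7·0) = (-3, -3)
w2 = Mw1 = ((-3)·(-3) + (-3)·(-3); (-3)·(-3) + 7·(-3)) = (18, -12)
w3 = Mw2 = (-18, -138)
The requested component of w3 is -138.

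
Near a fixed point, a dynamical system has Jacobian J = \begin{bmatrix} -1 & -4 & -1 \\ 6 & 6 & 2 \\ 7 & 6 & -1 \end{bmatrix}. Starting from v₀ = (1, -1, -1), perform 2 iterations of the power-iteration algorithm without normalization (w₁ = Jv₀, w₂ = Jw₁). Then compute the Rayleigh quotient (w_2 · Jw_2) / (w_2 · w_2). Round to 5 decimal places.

w1 = Jv₀ = ((-1)·1 + (-4)·(-1) + (-1)·(-1); 6·1 + 6·(-1) + 2·(-1); 7·1 + 6·(-1) + (-1)·(-1)) = (4, -2, 2)
w2 = Jw1 = ((-1)·4 + (-4)·(-2) + (-1)·2; 6·4 + 6·(-2) + 2·2; 7·4 + 6·(-2) + (-1)·2) = (2, 16, 14)
Jw2 = (-80, 136, 96)
w2·Jw2 = 2·(-80) + 16·136 + 14·96 = 3360; w2·w2 = 2·2 + 16·16 + 14·14 = 456
λ ≈ 3360/456 = 7.36842

7.36842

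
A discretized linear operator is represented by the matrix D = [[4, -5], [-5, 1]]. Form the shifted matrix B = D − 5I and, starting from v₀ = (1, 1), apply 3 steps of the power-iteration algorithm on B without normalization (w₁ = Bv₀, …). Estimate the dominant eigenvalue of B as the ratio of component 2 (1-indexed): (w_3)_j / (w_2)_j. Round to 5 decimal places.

-7.86364

B = D − 5I has rows (-1, -5); (-5, -4)
w1 = Bv₀ = (-6, -9)
w2 = Bw1 = (51, 66)
w3 = Bw2 = (-381, -519)
Ratio: -519/66 = -7.86364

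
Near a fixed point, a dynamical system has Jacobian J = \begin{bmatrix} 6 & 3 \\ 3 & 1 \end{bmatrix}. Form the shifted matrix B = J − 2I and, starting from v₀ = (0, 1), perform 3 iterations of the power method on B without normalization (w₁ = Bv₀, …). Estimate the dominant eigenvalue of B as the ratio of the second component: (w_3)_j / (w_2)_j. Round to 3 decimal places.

1.700

B = J − 2I has rows (4, 3); (3, -1)
w1 = Bv₀ = (3, -1)
w2 = Bw1 = (9, 10)
w3 = Bw2 = (66, 17)
Ratio: 17/10 = 1.700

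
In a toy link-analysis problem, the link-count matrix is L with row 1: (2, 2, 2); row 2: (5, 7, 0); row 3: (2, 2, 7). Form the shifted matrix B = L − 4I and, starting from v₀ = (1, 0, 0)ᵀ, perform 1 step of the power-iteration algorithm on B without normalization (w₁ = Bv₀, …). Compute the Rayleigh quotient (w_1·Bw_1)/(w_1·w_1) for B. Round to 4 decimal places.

B = L − 4I has rows (-2, 2, 2); (5, 3, 0); (2, 2, 3)
w1 = Bv₀ = (-2, 5, 2)
Bw1 = (18, 5, 12)
w1·Bw1 = 13; w1·w1 = 33; μ ≈ 13/33 = 0.3939

μ ≈ 0.3939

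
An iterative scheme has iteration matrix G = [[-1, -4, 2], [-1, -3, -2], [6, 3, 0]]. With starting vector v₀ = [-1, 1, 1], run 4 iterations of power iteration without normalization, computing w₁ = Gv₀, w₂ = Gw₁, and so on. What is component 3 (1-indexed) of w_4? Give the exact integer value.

w1 = Gv₀ = ((-1)·(-1) + (-4)·1 + 2·1; (-1)·(-1) + (-3)·1 + (-2)·1; 6·(-1) + 3·1 + 0·1) = (-1, -4, -3)
w2 = Gw1 = ((-1)·(-1) + (-4)·(-4) + 2·(-3); (-1)·(-1) + (-3)·(-4) + (-2)·(-3); 6·(-1) + 3·(-4) + 0·(-3)) = (11, 19, -18)
w3 = Gw2 = (-123, -32, 123)
w4 = Gw3 = (497, -27, -834)
The requested component of w4 is -834.

-834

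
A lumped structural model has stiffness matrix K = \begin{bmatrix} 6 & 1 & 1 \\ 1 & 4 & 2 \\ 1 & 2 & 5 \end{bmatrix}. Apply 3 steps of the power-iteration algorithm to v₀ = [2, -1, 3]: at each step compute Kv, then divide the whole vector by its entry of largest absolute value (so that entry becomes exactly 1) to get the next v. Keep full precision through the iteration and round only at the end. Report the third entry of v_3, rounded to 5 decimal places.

Kv0 = (14.000000, 4.000000, 15.000000); divide by 15.000000 → v1 = (0.933333, 0.266667, 1.000000)
Kv1 = (6.866667, 4.000000, 6.466667); divide by 6.866667 → v2 = (1.000000, 0.582524, 0.941748)
Kv2 = (7.524272, 5.213592, 6.873786); divide by 7.524272 → v3 = (1.000000, 0.692903, 0.913548)
Requested entry of v3: 708/775 = 0.91355

0.91355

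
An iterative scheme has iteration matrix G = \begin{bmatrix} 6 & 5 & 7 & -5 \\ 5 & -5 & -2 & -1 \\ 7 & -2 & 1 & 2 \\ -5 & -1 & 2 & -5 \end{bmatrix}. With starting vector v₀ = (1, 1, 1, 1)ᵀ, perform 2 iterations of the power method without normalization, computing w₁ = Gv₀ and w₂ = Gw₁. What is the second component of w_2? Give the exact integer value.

73

w1 = Gv₀ = (6·1 + 5·1 + 7·1 + (-5)·1; 5·1 + (-5)·1 + (-2)·1 + (-1)·1; 7·1 + (-2)·1 + 1·1 + 2·1; (-5)·1 + (-1)·1 + 2·1 + (-5)·1) = (13, -3, 8, -9)
w2 = Gw1 = (6·13 + 5·(-3) + 7·8 + (-5)·(-9); 5·13 + (-5)·(-3) + (-2)·8 + (-1)·(-9); 7·13 + (-2)·(-3) + 1·8 + 2·(-9); (-5)·13 + (-1)·(-3) + 2·8 + (-5)·(-9)) = (164, 73, 87, -1)
The requested component of w2 is 73.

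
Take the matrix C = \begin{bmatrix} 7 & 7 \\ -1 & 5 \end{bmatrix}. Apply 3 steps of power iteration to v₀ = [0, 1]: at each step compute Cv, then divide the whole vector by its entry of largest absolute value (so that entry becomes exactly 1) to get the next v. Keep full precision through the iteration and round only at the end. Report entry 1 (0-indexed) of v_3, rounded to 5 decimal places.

Cv0 = (7.000000, 5.000000); divide by 7.000000 → v1 = (1.000000, 0.714286)
Cv1 = (12.000000, 2.571429); divide by 12.000000 → v2 = (1.000000, 0.214286)
Cv2 = (8.500000, 0.071429); divide by 8.500000 → v3 = (1.000000, 0.008403)
Requested entry of v3: 6/714 = 0.00840

0.00840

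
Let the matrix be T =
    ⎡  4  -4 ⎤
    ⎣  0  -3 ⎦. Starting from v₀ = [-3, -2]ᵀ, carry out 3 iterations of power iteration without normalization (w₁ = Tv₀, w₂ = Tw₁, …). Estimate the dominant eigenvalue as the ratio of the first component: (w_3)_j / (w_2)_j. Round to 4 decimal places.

λ ≈ 2.2000

w1 = Tv₀ = (4·(-3) + (-4)·(-2); 0·(-3) + (-3)·(-2)) = (-4, 6)
w2 = Tw1 = (4·(-4) + (-4)·6; 0·(-4) + (-3)·6) = (-40, -18)
w3 = Tw2 = (-88, 54)
Ratio at component: -88 / -40 = 2.2000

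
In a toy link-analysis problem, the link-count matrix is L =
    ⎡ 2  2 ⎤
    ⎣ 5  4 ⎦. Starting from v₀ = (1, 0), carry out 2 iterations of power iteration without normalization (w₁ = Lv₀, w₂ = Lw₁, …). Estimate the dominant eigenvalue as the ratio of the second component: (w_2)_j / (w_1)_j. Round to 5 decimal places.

6.00000

w1 = Lv₀ = (2·1 + 2·0; 5·1 + 4·0) = (2, 5)
w2 = Lw1 = (2·2 + 2·5; 5·2 + 4·5) = (14, 30)
Ratio at component: 30 / 5 = 6.00000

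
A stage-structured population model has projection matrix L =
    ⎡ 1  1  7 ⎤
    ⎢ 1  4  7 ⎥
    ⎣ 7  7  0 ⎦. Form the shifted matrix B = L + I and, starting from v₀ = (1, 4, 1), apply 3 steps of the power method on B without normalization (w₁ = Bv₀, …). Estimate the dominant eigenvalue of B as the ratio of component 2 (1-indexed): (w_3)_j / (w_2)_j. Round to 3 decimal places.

μ ≈ 11.338

B = L + I has rows (2, 1, 7); (1, 5, 7); (7, 7, 1)
w1 = Bv₀ = (13, 28, 36)
w2 = Bw1 = (306, 405, 323)
w3 = Bw2 = (3278, 4592, 5300)
Ratio: 4592/405 = 11.338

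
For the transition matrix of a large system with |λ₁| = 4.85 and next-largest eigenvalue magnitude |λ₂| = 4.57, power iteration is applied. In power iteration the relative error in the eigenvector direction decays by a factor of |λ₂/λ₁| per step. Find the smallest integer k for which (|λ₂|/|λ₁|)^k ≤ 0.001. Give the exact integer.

|λ₂/λ₁| = 4.57/4.85 = 0.94227
Need k ≥ ln(0.001) / ln(0.94227) = -6.9078 / -0.0595 ≈ 116.164
Smallest integer k satisfying the bound: 117

117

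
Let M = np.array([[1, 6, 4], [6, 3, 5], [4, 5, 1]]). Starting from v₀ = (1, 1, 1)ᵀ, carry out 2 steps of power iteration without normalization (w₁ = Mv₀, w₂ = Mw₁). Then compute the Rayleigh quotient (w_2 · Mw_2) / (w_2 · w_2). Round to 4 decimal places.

λ ≈ 11.8551

w1 = Mv₀ = (11, 14, 10)
w2 = Mw1 = (135, 158, 124)
Mw2 = (1579, 1904, 1454)
w2·Mw2 = 135·1579 + 158·1904 + 124·1454 = 694293; w2·w2 = 135·135 + 158·158 + 124·124 = 58565
λ ≈ 694293/58565 = 11.8551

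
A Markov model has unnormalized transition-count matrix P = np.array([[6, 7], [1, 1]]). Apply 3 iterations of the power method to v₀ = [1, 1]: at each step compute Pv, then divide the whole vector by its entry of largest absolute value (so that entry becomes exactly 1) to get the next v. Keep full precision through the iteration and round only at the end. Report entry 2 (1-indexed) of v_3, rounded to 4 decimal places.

Pv0 = (13.00000, 2.00000); divide by 13.00000 → v1 = (1.00000, 0.15385)
Pv1 = (7.07692, 1.15385); divide by 7.07692 → v2 = (1.00000, 0.16304)
Pv2 = (7.14130, 1.16304); divide by 7.14130 → v3 = (1.00000, 0.16286)
Requested entry of v3: 107/657 = 0.1629

0.1629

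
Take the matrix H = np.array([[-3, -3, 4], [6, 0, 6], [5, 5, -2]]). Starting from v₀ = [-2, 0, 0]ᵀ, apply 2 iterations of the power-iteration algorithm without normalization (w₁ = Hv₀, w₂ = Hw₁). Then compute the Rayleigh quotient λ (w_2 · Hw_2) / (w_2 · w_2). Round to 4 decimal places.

w1 = Hv₀ = (6, -12, -10)
w2 = Hw1 = (-22, -24, -10)
Hw2 = (98, -192, -210)
w2·Hw2 = (-22)·98 + (-24)·(-192) + (-10)·(-210) = 4552; w2·w2 = (-22)·(-22) + (-24)·(-24) + (-10)·(-10) = 1160
λ ≈ 4552/1160 = 3.9241

λ ≈ 3.9241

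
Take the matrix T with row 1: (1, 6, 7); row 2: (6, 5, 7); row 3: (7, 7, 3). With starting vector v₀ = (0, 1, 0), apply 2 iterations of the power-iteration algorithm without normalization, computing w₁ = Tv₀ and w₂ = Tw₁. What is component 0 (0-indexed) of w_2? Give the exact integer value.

w1 = Tv₀ = (6, 5, 7)
w2 = Tw1 = (85, 110, 98)
The requested component of w2 is 85.

85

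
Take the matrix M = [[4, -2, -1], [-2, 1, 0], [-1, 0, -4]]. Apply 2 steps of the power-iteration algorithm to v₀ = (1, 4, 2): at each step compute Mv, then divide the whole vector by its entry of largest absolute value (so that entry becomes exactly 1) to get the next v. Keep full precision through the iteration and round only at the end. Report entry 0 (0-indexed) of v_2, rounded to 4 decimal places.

-0.4524

Mv0 = (-6.00000, 2.00000, -9.00000); divide by -9.00000 → v1 = (0.66667, -0.22222, 1.00000)
Mv1 = (2.11111, -1.55556, -4.66667); divide by -4.66667 → v2 = (-0.45238, 0.33333, 1.00000)
Requested entry of v2: -19/42 = -0.4524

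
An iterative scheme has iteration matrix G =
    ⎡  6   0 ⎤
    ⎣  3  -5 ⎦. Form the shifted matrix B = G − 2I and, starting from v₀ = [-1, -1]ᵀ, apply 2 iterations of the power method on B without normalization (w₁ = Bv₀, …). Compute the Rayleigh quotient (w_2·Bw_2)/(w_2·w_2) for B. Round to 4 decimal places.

-4.4483

B = G − 2I has rows (4, 0); (3, -7)
w1 = Bv₀ = (-4, 4)
w2 = Bw1 = (-16, -40)
Bw2 = (-64, 232)
w2·Bw2 = -8256; w2·w2 = 1856; μ ≈ -8256/1856 = -4.4483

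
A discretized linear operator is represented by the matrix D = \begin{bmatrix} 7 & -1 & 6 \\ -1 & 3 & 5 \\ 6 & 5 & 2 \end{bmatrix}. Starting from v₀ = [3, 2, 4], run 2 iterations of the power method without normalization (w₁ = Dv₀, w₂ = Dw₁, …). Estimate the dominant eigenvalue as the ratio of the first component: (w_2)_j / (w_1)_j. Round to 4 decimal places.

w1 = Dv₀ = (43, 23, 36)
w2 = Dw1 = (494, 206, 445)
Ratio at component: 494 / 43 = 11.4884

λ ≈ 11.4884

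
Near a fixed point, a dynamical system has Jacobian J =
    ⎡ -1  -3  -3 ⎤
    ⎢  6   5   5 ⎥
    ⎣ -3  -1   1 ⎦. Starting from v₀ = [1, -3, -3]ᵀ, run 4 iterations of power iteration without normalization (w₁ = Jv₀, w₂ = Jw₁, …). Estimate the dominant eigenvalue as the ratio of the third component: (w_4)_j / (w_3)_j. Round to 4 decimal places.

λ ≈ 3.3492

w1 = Jv₀ = (17, -24, -3)
w2 = Jw1 = (64, -33, -30)
w3 = Jw2 = (125, 69, -189)
w4 = Jw3 = (235, 150, -633)
Ratio at component: -633 / -189 = 3.3492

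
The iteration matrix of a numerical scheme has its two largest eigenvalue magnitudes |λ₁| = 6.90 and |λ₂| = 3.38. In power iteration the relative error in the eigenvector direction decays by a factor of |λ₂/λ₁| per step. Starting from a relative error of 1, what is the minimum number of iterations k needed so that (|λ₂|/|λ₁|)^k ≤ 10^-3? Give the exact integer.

10

|λ₂/λ₁| = 3.38/6.90 = 0.48986
Need k ≥ ln(10^-3) / ln(0.48986) = -6.9078 / -0.7136 ≈ 9.680
Smallest integer k satisfying the bound: 10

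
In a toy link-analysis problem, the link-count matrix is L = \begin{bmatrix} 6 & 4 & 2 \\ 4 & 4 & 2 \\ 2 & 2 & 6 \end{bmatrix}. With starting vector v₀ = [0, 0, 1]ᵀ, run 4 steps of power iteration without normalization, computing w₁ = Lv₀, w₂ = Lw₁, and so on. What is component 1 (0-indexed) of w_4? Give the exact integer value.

w1 = Lv₀ = (6·0 + 4·0 + 2·1; 4·0 + 4·0 + 2·1; 2·0 + 2·0 + 6·1) = (2, 2, 6)
w2 = Lw1 = (6·2 + 4·2 + 2·6; 4·2 + 4·2 + 2·6; 2·2 + 2·2 + 6·6) = (32, 28, 44)
w3 = Lw2 = (392, 328, 384)
w4 = Lw3 = (4432, 3648, 3744)
The requested component of w4 is 3648.

3648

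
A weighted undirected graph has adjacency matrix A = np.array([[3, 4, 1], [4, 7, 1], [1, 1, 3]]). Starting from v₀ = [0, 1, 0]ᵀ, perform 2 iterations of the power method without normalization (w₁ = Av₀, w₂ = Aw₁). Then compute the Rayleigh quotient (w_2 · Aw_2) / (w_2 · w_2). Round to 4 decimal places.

w1 = Av₀ = (3·0 + 4·1 + 1·0; 4·0 + 7·1 + 1·0; 1·0 + 1·1 + 3·0) = (4, 7, 1)
w2 = Aw1 = (3·4 + 4·7 + 1·1; 4·4 + 7·7 + 1·1; 1·4 + 1·7 + 3·1) = (41, 66, 14)
Aw2 = (401, 640, 149)
w2·Aw2 = 41·401 + 66·640 + 14·149 = 60767; w2·w2 = 41·41 + 66·66 + 14·14 = 6233
λ ≈ 60767/6233 = 9.7492

9.7492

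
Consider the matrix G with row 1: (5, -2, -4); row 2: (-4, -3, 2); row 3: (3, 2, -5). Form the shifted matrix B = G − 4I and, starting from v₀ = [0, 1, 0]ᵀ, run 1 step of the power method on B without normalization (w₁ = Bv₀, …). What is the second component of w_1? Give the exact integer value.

-7

B = G − 4I has rows (1, -2, -4); (-4, -7, 2); (3, 2, -9)
w1 = Bv₀ = (-2, -7, 2)
Requested component of w1: -7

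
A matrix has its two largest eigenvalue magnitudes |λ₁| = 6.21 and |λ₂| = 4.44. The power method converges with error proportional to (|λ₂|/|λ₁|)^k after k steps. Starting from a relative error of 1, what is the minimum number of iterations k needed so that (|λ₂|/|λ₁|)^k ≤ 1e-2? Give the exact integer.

|λ₂/λ₁| = 4.44/6.21 = 0.71498
Need k ≥ ln(1e-2) / ln(0.71498) = -4.6052 / -0.3355 ≈ 13.726
Smallest integer k satisfying the bound: 14

14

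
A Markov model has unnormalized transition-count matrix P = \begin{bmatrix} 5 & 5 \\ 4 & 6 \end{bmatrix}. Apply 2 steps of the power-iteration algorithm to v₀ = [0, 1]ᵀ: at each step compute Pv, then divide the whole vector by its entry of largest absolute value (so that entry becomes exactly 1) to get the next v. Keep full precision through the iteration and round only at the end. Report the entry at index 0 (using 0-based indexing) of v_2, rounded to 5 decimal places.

0.98214

Pv0 = (5.000000, 6.000000); divide by 6.000000 → v1 = (0.833333, 1.000000)
Pv1 = (9.166667, 9.333333); divide by 9.333333 → v2 = (0.982143, 1.000000)
Requested entry of v2: 55/56 = 0.98214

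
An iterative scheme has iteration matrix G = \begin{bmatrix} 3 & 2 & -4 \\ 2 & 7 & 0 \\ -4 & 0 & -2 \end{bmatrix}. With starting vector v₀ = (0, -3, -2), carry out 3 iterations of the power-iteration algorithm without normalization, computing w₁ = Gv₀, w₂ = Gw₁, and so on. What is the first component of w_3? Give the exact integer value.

-378

w1 = Gv₀ = (3·0 + 2·(-3) + (-4)·(-2); 2·0 + 7·(-3) + 0·(-2); (-4)·0 + 0·(-3) + (-2)·(-2)) = (2, -21, 4)
w2 = Gw1 = (3·2 + 2·(-21) + (-4)·4; 2·2 + 7·(-21) + 0·4; (-4)·2 + 0·(-21) + (-2)·4) = (-52, -143, -16)
w3 = Gw2 = (-378, -1105, 240)
The requested component of w3 is -378.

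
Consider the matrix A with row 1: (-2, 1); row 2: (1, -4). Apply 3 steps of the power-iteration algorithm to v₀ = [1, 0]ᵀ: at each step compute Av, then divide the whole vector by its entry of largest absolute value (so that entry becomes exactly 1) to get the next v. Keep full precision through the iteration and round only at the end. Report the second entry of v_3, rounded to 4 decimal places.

Av0 = (-2.00000, 1.00000); divide by -2.00000 → v1 = (1.00000, -0.50000)
Av1 = (-2.50000, 3.00000); divide by 3.00000 → v2 = (-0.83333, 1.00000)
Av2 = (2.66667, -4.83333); divide by -4.83333 → v3 = (-0.55172, 1.00000)
Requested entry of v3: 29/29 = 1.0000

1.0000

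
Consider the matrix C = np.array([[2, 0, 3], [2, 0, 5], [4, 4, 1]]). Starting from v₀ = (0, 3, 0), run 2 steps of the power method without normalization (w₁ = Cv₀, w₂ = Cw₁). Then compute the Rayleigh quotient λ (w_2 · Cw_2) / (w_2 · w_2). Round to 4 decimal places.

λ ≈ 3.2857

w1 = Cv₀ = (0, 0, 12)
w2 = Cw1 = (36, 60, 12)
Cw2 = (108, 132, 396)
w2·Cw2 = 36·108 + 60·132 + 12·396 = 16560; w2·w2 = 36·36 + 60·60 + 12·12 = 5040
λ ≈ 16560/5040 = 3.2857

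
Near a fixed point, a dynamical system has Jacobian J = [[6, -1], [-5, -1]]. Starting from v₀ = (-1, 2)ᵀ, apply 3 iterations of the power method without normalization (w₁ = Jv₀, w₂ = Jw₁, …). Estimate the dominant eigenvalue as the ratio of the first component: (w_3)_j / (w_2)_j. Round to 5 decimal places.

λ ≈ 6.72549

w1 = Jv₀ = (6·(-1) + (-1)·2; (-5)·(-1) + (-1)·2) = (-8, 3)
w2 = Jw1 = (6·(-8) + (-1)·3; (-5)·(-8) + (-1)·3) = (-51, 37)
w3 = Jw2 = (-343, 218)
Ratio at component: -343 / -51 = 6.72549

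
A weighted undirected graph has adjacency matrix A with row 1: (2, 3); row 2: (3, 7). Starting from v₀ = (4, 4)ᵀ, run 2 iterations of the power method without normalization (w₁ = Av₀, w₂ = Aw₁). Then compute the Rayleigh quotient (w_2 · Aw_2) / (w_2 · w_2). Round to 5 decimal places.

λ ≈ 8.40510

w1 = Av₀ = (2·4 + 3·4; 3·4 + 7·4) = (20, 40)
w2 = Aw1 = (2·20 + 3·40; 3·20 + 7·40) = (160, 340)
Aw2 = (1340, 2860)
w2·Aw2 = 160·1340 + 340·2860 = 1186800; w2·w2 = 160·160 + 340·340 = 141200
λ ≈ 1186800/141200 = 8.40510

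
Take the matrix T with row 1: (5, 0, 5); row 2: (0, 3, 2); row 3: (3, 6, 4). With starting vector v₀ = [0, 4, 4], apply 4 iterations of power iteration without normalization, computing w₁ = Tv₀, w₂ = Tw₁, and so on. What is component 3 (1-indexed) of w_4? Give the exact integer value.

28600

w1 = Tv₀ = (5·0 + 0·4 + 5·4; 0·0 + 3·4 + 2·4; 3·0 + 6·4 + 4·4) = (20, 20, 40)
w2 = Tw1 = (5·20 + 0·20 + 5·40; 0·20 + 3·20 + 2·40; 3·20 + 6·20 + 4·40) = (300, 140, 340)
w3 = Tw2 = (3200, 1100, 3100)
w4 = Tw3 = (31500, 9500, 28600)
The requested component of w4 is 28600.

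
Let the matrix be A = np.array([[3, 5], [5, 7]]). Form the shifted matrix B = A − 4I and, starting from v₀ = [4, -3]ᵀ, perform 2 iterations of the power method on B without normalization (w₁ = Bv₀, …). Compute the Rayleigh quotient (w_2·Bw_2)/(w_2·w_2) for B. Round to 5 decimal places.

B = A − 4I has rows (-1, 5); (5, 3)
w1 = Bv₀ = (-19, 11)
w2 = Bw1 = (74, -62)
Bw2 = (-384, 184)
w2·Bw2 = -39824; w2·w2 = 9320; μ ≈ -39824/9320 = -4.27296

-4.27296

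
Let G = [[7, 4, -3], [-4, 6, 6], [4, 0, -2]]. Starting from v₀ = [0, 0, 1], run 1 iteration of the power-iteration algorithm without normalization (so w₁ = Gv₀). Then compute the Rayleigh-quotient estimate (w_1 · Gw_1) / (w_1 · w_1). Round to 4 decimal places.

4.1837

w1 = Gv₀ = (7·0 + 4·0 + (-3)·1; (-4)·0 + 6·0 + 6·1; 4·0 + 0·0 + (-2)·1) = (-3, 6, -2)
Gw1 = (9, 36, -8)
w1·Gw1 = (-3)·9 + 6·36 + (-2)·(-8) = 205; w1·w1 = (-3)·(-3) + 6·6 + (-2)·(-2) = 49
λ ≈ 205/49 = 4.1837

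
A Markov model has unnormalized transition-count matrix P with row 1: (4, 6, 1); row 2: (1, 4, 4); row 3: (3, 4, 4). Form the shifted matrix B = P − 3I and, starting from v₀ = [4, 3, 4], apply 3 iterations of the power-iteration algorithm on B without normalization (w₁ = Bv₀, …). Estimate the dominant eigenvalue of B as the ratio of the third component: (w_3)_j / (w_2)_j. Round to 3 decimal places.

B = P − 3I has rows (1, 6, 1); (1, 1, 4); (3, 4, 1)
w1 = Bv₀ = (1·4 + 6·3 + 1·4; 1·4 + 1·3 + 4·4; 3·4 + 4·3 + 1·4) = (26, 23, 28)
w2 = Bw1 = (1·26 + 6·23 + 1·28; 1·26 + 1·23 + 4·28; 3·26 + 4·23 + 1·28) = (192, 161, 198)
w3 = Bw2 = (1356, 1145, 1418)
Ratio: 1418/198 = 7.162

7.162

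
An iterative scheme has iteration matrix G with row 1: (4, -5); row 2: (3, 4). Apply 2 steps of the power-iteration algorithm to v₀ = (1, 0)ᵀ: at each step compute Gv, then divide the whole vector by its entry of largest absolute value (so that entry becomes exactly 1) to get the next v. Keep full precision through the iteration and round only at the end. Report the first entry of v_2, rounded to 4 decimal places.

Gv0 = (4.00000, 3.00000); divide by 4.00000 → v1 = (1.00000, 0.75000)
Gv1 = (0.25000, 6.00000); divide by 6.00000 → v2 = (0.04167, 1.00000)
Requested entry of v2: 1/24 = 0.0417

0.0417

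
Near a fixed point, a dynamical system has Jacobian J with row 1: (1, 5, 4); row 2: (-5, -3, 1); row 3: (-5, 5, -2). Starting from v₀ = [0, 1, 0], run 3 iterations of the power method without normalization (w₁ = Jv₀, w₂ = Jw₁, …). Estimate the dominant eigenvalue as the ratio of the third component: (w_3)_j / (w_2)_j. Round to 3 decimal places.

0.100

w1 = Jv₀ = (1·0 + 5·1 + 4·0; (-5)·0 + (-3)·1 + 1·0; (-5)·0 + 5·1 + (-2)·0) = (5, -3, 5)
w2 = Jw1 = (1·5 + 5·(-3) + 4·5; (-5)·5 + (-3)·(-3) + 1·5; (-5)·5 + 5·(-3) + (-2)·5) = (10, -11, -50)
w3 = Jw2 = (-245, -67, -5)
Ratio at component: -5 / -50 = 0.100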